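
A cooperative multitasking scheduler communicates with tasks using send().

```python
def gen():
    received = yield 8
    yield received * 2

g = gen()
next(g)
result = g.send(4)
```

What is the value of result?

Step 1: next(g) advances to first yield, producing 8.
Step 2: send(4) resumes, received = 4.
Step 3: yield received * 2 = 4 * 2 = 8.
Therefore result = 8.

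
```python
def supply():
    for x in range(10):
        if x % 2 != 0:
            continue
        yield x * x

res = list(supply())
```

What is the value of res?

Step 1: Only yield x**2 when x is divisible by 2:
  x=0: 0 % 2 == 0, yield 0**2 = 0
  x=2: 2 % 2 == 0, yield 2**2 = 4
  x=4: 4 % 2 == 0, yield 4**2 = 16
  x=6: 6 % 2 == 0, yield 6**2 = 36
  x=8: 8 % 2 == 0, yield 8**2 = 64
Therefore res = [0, 4, 16, 36, 64].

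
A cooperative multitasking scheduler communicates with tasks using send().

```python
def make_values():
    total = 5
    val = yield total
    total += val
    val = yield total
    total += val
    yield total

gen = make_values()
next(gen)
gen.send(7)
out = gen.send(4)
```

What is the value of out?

Step 1: next() -> yield total=5.
Step 2: send(7) -> val=7, total = 5+7 = 12, yield 12.
Step 3: send(4) -> val=4, total = 12+4 = 16, yield 16.
Therefore out = 16.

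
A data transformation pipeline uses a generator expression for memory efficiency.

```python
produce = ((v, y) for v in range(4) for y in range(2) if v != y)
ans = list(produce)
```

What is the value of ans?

Step 1: Nested generator over range(4) x range(2) where v != y:
  (0, 0): excluded (v == y)
  (0, 1): included
  (1, 0): included
  (1, 1): excluded (v == y)
  (2, 0): included
  (2, 1): included
  (3, 0): included
  (3, 1): included
Therefore ans = [(0, 1), (1, 0), (2, 0), (2, 1), (3, 0), (3, 1)].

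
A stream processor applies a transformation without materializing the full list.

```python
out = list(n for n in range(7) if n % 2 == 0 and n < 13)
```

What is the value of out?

Step 1: Filter range(7) where n % 2 == 0 and n < 13:
  n=0: both conditions met, included
  n=1: excluded (1 % 2 != 0)
  n=2: both conditions met, included
  n=3: excluded (3 % 2 != 0)
  n=4: both conditions met, included
  n=5: excluded (5 % 2 != 0)
  n=6: both conditions met, included
Therefore out = [0, 2, 4, 6].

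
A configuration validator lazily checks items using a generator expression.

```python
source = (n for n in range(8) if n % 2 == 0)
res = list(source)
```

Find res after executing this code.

Step 1: Filter range(8) keeping only even values:
  n=0: even, included
  n=1: odd, excluded
  n=2: even, included
  n=3: odd, excluded
  n=4: even, included
  n=5: odd, excluded
  n=6: even, included
  n=7: odd, excluded
Therefore res = [0, 2, 4, 6].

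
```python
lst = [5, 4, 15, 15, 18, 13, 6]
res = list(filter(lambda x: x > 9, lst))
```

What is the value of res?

Step 1: Filter elements > 9:
  5: removed
  4: removed
  15: kept
  15: kept
  18: kept
  13: kept
  6: removed
Therefore res = [15, 15, 18, 13].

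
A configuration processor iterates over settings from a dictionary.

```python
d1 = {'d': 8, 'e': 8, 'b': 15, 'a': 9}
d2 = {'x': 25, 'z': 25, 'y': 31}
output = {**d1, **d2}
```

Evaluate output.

Step 1: Merge d1 and d2 (d2 values override on key conflicts).
Step 2: d1 has keys ['d', 'e', 'b', 'a'], d2 has keys ['x', 'z', 'y'].
Therefore output = {'d': 8, 'e': 8, 'b': 15, 'a': 9, 'x': 25, 'z': 25, 'y': 31}.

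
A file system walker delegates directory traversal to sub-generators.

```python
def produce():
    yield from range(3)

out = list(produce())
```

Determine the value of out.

Step 1: yield from delegates to the iterable, yielding each element.
Step 2: Collected values: [0, 1, 2].
Therefore out = [0, 1, 2].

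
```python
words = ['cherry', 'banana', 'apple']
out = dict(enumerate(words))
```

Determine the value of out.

Step 1: enumerate pairs indices with words:
  0 -> 'cherry'
  1 -> 'banana'
  2 -> 'apple'
Therefore out = {0: 'cherry', 1: 'banana', 2: 'apple'}.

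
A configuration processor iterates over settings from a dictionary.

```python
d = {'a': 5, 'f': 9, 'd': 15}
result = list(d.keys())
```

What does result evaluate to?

Step 1: d.keys() returns the dictionary keys in insertion order.
Therefore result = ['a', 'f', 'd'].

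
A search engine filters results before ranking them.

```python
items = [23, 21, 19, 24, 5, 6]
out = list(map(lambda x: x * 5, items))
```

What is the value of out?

Step 1: Apply lambda x: x * 5 to each element:
  23 -> 115
  21 -> 105
  19 -> 95
  24 -> 120
  5 -> 25
  6 -> 30
Therefore out = [115, 105, 95, 120, 25, 30].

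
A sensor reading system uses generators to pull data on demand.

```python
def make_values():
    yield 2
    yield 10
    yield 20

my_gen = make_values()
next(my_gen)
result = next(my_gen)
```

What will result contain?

Step 1: make_values() creates a generator.
Step 2: next(my_gen) yields 2 (consumed and discarded).
Step 3: next(my_gen) yields 10, assigned to result.
Therefore result = 10.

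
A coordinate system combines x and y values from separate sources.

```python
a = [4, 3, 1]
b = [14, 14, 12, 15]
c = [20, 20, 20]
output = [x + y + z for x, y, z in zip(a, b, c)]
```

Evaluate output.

Step 1: zip three lists (truncates to shortest, len=3):
  4 + 14 + 20 = 38
  3 + 14 + 20 = 37
  1 + 12 + 20 = 33
Therefore output = [38, 37, 33].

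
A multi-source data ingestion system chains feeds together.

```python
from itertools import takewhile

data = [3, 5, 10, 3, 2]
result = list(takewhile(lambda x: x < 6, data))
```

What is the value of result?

Step 1: takewhile stops at first element >= 6:
  3 < 6: take
  5 < 6: take
  10 >= 6: stop
Therefore result = [3, 5].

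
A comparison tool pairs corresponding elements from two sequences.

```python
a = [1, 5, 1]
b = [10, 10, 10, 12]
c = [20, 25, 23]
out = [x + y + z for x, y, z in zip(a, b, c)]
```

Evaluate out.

Step 1: zip three lists (truncates to shortest, len=3):
  1 + 10 + 20 = 31
  5 + 10 + 25 = 40
  1 + 10 + 23 = 34
Therefore out = [31, 40, 34].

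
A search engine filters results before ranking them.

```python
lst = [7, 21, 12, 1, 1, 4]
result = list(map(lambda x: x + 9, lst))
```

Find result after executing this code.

Step 1: Apply lambda x: x + 9 to each element:
  7 -> 16
  21 -> 30
  12 -> 21
  1 -> 10
  1 -> 10
  4 -> 13
Therefore result = [16, 30, 21, 10, 10, 13].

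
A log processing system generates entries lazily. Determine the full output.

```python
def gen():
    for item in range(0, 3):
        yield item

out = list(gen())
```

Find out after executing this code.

Step 1: The generator yields each value from range(0, 3).
Step 2: list() consumes all yields: [0, 1, 2].
Therefore out = [0, 1, 2].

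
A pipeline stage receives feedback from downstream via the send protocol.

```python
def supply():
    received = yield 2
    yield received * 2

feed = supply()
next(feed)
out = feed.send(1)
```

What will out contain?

Step 1: next(feed) advances to first yield, producing 2.
Step 2: send(1) resumes, received = 1.
Step 3: yield received * 2 = 1 * 2 = 2.
Therefore out = 2.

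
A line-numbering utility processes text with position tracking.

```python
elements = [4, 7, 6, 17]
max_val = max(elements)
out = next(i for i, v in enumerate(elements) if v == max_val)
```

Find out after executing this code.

Step 1: max([4, 7, 6, 17]) = 17.
Step 2: Find first index where value == 17:
  Index 0: 4 != 17
  Index 1: 7 != 17
  Index 2: 6 != 17
  Index 3: 17 == 17, found!
Therefore out = 3.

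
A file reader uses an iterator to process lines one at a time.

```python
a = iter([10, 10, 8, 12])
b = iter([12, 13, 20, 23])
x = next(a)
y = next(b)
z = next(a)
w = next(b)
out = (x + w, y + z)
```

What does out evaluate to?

Step 1: a iterates [10, 10, 8, 12], b iterates [12, 13, 20, 23].
Step 2: x = next(a) = 10, y = next(b) = 12.
Step 3: z = next(a) = 10, w = next(b) = 13.
Step 4: out = (10 + 13, 12 + 10) = (23, 22).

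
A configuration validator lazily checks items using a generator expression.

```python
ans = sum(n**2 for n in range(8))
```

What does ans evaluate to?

Step 1: Compute n**2 for each n in range(8):
  n=0: 0**2 = 0
  n=1: 1**2 = 1
  n=2: 2**2 = 4
  n=3: 3**2 = 9
  n=4: 4**2 = 16
  n=5: 5**2 = 25
  n=6: 6**2 = 36
  n=7: 7**2 = 49
Step 2: sum = 0 + 1 + 4 + 9 + 16 + 25 + 36 + 49 = 140.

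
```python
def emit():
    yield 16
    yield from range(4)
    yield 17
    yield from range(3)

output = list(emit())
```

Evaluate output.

Step 1: Trace yields in order:
  yield 16
  yield 0
  yield 1
  yield 2
  yield 3
  yield 17
  yield 0
  yield 1
  yield 2
Therefore output = [16, 0, 1, 2, 3, 17, 0, 1, 2].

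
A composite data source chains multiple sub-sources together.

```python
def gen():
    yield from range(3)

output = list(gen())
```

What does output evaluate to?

Step 1: yield from delegates to the iterable, yielding each element.
Step 2: Collected values: [0, 1, 2].
Therefore output = [0, 1, 2].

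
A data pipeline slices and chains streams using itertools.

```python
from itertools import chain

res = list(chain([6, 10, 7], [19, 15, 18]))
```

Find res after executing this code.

Step 1: chain() concatenates iterables: [6, 10, 7] + [19, 15, 18].
Therefore res = [6, 10, 7, 19, 15, 18].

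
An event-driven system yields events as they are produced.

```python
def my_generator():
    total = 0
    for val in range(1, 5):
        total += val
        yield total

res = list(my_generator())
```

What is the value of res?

Step 1: Generator accumulates running sum:
  val=1: total = 1, yield 1
  val=2: total = 3, yield 3
  val=3: total = 6, yield 6
  val=4: total = 10, yield 10
Therefore res = [1, 3, 6, 10].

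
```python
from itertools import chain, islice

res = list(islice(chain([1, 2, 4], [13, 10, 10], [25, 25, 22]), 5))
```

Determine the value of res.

Step 1: chain([1, 2, 4], [13, 10, 10], [25, 25, 22]) = [1, 2, 4, 13, 10, 10, 25, 25, 22].
Step 2: islice takes first 5 elements: [1, 2, 4, 13, 10].
Therefore res = [1, 2, 4, 13, 10].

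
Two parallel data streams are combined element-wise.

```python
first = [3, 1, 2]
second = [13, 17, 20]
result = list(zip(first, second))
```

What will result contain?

Step 1: zip pairs elements at same index:
  Index 0: (3, 13)
  Index 1: (1, 17)
  Index 2: (2, 20)
Therefore result = [(3, 13), (1, 17), (2, 20)].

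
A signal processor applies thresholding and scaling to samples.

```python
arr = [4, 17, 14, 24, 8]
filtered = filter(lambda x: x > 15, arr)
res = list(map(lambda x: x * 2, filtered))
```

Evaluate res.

Step 1: Filter arr for elements > 15:
  4: removed
  17: kept
  14: removed
  24: kept
  8: removed
Step 2: Map x * 2 on filtered [17, 24]:
  17 -> 34
  24 -> 48
Therefore res = [34, 48].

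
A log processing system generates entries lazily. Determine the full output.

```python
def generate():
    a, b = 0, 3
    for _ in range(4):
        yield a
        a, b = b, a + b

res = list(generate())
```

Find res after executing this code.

Step 1: Fibonacci-like sequence starting with a=0, b=3:
  Iteration 1: yield a=0, then a,b = 3,3
  Iteration 2: yield a=3, then a,b = 3,6
  Iteration 3: yield a=3, then a,b = 6,9
  Iteration 4: yield a=6, then a,b = 9,15
Therefore res = [0, 3, 3, 6].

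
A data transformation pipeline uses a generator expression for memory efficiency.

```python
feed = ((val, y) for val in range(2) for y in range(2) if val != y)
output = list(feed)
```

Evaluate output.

Step 1: Nested generator over range(2) x range(2) where val != y:
  (0, 0): excluded (val == y)
  (0, 1): included
  (1, 0): included
  (1, 1): excluded (val == y)
Therefore output = [(0, 1), (1, 0)].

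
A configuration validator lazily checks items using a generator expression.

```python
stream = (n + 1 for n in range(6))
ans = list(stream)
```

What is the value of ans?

Step 1: For each n in range(6), compute n+1:
  n=0: 0+1 = 1
  n=1: 1+1 = 2
  n=2: 2+1 = 3
  n=3: 3+1 = 4
  n=4: 4+1 = 5
  n=5: 5+1 = 6
Therefore ans = [1, 2, 3, 4, 5, 6].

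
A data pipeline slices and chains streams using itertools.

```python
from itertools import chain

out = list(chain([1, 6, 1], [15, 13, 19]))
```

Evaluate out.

Step 1: chain() concatenates iterables: [1, 6, 1] + [15, 13, 19].
Therefore out = [1, 6, 1, 15, 13, 19].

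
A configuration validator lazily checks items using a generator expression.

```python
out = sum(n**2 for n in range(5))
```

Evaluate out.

Step 1: Compute n**2 for each n in range(5):
  n=0: 0**2 = 0
  n=1: 1**2 = 1
  n=2: 2**2 = 4
  n=3: 3**2 = 9
  n=4: 4**2 = 16
Step 2: sum = 0 + 1 + 4 + 9 + 16 = 30.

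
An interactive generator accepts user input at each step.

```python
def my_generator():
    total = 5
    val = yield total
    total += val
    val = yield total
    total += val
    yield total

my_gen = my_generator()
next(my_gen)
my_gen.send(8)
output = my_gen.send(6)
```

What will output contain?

Step 1: next() -> yield total=5.
Step 2: send(8) -> val=8, total = 5+8 = 13, yield 13.
Step 3: send(6) -> val=6, total = 13+6 = 19, yield 19.
Therefore output = 19.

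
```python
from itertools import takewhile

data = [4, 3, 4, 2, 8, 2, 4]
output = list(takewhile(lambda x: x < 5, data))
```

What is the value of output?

Step 1: takewhile stops at first element >= 5:
  4 < 5: take
  3 < 5: take
  4 < 5: take
  2 < 5: take
  8 >= 5: stop
Therefore output = [4, 3, 4, 2].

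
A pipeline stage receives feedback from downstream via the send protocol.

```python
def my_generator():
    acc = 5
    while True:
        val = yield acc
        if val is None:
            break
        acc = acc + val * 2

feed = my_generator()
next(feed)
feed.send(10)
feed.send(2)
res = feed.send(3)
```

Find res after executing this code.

Step 1: next() -> yield acc=5.
Step 2: send(10) -> val=10, acc = 5 + 10*2 = 25, yield 25.
Step 3: send(2) -> val=2, acc = 25 + 2*2 = 29, yield 29.
Step 4: send(3) -> val=3, acc = 29 + 3*2 = 35, yield 35.
Therefore res = 35.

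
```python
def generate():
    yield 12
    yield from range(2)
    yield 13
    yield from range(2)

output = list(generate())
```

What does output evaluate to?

Step 1: Trace yields in order:
  yield 12
  yield 0
  yield 1
  yield 13
  yield 0
  yield 1
Therefore output = [12, 0, 1, 13, 0, 1].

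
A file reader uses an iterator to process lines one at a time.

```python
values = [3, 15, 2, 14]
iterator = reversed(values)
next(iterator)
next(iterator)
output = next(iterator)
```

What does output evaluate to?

Step 1: reversed([3, 15, 2, 14]) gives iterator: [14, 2, 15, 3].
Step 2: First next() = 14, second next() = 2.
Step 3: Third next() = 15.
Therefore output = 15.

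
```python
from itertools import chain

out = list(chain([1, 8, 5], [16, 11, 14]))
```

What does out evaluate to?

Step 1: chain() concatenates iterables: [1, 8, 5] + [16, 11, 14].
Therefore out = [1, 8, 5, 16, 11, 14].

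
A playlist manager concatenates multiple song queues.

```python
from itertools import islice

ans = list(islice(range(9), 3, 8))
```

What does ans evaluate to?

Step 1: islice(range(9), 3, 8) takes elements at indices [3, 8).
Step 2: Elements: [3, 4, 5, 6, 7].
Therefore ans = [3, 4, 5, 6, 7].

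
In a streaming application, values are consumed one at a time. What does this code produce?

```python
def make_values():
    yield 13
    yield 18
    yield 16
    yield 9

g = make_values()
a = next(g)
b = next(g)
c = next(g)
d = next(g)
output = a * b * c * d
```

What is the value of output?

Step 1: Create generator and consume all values:
  a = next(g) = 13
  b = next(g) = 18
  c = next(g) = 16
  d = next(g) = 9
Step 2: output = 13 * 18 * 16 * 9 = 33696.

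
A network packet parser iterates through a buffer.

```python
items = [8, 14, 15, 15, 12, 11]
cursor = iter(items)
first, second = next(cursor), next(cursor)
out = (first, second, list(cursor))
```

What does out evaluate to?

Step 1: Create iterator over [8, 14, 15, 15, 12, 11].
Step 2: first = 8, second = 14.
Step 3: Remaining elements: [15, 15, 12, 11].
Therefore out = (8, 14, [15, 15, 12, 11]).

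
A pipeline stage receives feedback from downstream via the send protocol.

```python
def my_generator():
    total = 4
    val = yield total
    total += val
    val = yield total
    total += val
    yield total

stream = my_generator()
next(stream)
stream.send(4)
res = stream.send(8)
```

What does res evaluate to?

Step 1: next() -> yield total=4.
Step 2: send(4) -> val=4, total = 4+4 = 8, yield 8.
Step 3: send(8) -> val=8, total = 8+8 = 16, yield 16.
Therefore res = 16.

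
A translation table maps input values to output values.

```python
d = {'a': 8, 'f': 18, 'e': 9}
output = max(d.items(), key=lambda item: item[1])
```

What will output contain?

Step 1: Find item with maximum value:
  ('a', 8)
  ('f', 18)
  ('e', 9)
Step 2: Maximum value is 18 at key 'f'.
Therefore output = ('f', 18).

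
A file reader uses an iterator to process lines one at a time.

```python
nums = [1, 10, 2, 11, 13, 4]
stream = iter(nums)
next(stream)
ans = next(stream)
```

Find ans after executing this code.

Step 1: Create iterator over [1, 10, 2, 11, 13, 4].
Step 2: next() consumes 1.
Step 3: next() returns 10.
Therefore ans = 10.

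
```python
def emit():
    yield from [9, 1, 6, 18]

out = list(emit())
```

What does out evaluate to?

Step 1: yield from delegates to the iterable, yielding each element.
Step 2: Collected values: [9, 1, 6, 18].
Therefore out = [9, 1, 6, 18].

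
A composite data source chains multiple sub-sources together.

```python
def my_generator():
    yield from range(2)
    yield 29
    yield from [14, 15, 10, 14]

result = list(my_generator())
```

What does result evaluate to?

Step 1: Trace yields in order:
  yield 0
  yield 1
  yield 29
  yield 14
  yield 15
  yield 10
  yield 14
Therefore result = [0, 1, 29, 14, 15, 10, 14].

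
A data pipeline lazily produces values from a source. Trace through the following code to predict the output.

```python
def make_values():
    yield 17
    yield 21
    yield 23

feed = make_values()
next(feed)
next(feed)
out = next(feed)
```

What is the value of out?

Step 1: make_values() creates a generator.
Step 2: next(feed) yields 17 (consumed and discarded).
Step 3: next(feed) yields 21 (consumed and discarded).
Step 4: next(feed) yields 23, assigned to out.
Therefore out = 23.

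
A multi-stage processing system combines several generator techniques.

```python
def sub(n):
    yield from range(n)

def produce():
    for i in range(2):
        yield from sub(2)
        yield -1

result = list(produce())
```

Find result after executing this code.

Step 1: For each i in range(2):
  i=0: yield from sub(2) -> [0, 1], then yield -1
  i=1: yield from sub(2) -> [0, 1], then yield -1
Therefore result = [0, 1, -1, 0, 1, -1].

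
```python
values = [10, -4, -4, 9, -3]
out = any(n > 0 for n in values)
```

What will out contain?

Step 1: Check n > 0 for each element in [10, -4, -4, 9, -3]:
  10 > 0: True
  -4 > 0: False
  -4 > 0: False
  9 > 0: True
  -3 > 0: False
Step 2: any() returns True.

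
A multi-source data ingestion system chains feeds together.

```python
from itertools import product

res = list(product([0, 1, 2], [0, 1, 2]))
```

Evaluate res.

Step 1: product([0, 1, 2], [0, 1, 2]) gives all pairs:
  (0, 0)
  (0, 1)
  (0, 2)
  (1, 0)
  (1, 1)
  (1, 2)
  (2, 0)
  (2, 1)
  (2, 2)
Therefore res = [(0, 0), (0, 1), (0, 2), (1, 0), (1, 1), (1, 2), (2, 0), (2, 1), (2, 2)].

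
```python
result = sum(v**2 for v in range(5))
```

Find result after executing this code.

Step 1: Compute v**2 for each v in range(5):
  v=0: 0**2 = 0
  v=1: 1**2 = 1
  v=2: 2**2 = 4
  v=3: 3**2 = 9
  v=4: 4**2 = 16
Step 2: sum = 0 + 1 + 4 + 9 + 16 = 30.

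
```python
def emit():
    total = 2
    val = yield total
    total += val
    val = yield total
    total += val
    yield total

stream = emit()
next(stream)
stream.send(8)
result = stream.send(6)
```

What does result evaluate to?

Step 1: next() -> yield total=2.
Step 2: send(8) -> val=8, total = 2+8 = 10, yield 10.
Step 3: send(6) -> val=6, total = 10+6 = 16, yield 16.
Therefore result = 16.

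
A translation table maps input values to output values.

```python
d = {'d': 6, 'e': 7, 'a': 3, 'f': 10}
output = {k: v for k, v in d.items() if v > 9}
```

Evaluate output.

Step 1: Filter items where value > 9:
  'd': 6 <= 9: removed
  'e': 7 <= 9: removed
  'a': 3 <= 9: removed
  'f': 10 > 9: kept
Therefore output = {'f': 10}.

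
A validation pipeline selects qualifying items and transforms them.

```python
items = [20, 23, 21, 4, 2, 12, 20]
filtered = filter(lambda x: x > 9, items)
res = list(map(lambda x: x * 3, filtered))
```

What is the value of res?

Step 1: Filter items for elements > 9:
  20: kept
  23: kept
  21: kept
  4: removed
  2: removed
  12: kept
  20: kept
Step 2: Map x * 3 on filtered [20, 23, 21, 12, 20]:
  20 -> 60
  23 -> 69
  21 -> 63
  12 -> 36
  20 -> 60
Therefore res = [60, 69, 63, 36, 60].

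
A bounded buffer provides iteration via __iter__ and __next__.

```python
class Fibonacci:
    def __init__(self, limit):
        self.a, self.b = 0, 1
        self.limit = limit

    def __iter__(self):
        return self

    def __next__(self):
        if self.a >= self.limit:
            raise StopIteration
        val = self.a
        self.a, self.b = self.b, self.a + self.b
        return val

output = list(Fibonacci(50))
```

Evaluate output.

Step 1: Fibonacci-like sequence (a=0, b=1) until >= 50:
  Yield 0, then a,b = 1,1
  Yield 1, then a,b = 1,2
  Yield 1, then a,b = 2,3
  Yield 2, then a,b = 3,5
  Yield 3, then a,b = 5,8
  Yield 5, then a,b = 8,13
  Yield 8, then a,b = 13,21
  Yield 13, then a,b = 21,34
  Yield 21, then a,b = 34,55
  Yield 34, then a,b = 55,89
Step 2: 55 >= 50, stop.
Therefore output = [0, 1, 1, 2, 3, 5, 8, 13, 21, 34].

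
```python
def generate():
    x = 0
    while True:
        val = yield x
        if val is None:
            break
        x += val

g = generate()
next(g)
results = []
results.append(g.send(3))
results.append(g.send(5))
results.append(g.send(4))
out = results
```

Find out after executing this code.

Step 1: next(g) -> yield 0.
Step 2: send(3) -> x = 3, yield 3.
Step 3: send(5) -> x = 8, yield 8.
Step 4: send(4) -> x = 12, yield 12.
Therefore out = [3, 8, 12].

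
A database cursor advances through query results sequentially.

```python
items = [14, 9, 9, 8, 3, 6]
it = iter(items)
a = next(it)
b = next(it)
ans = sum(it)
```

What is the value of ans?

Step 1: Create iterator over [14, 9, 9, 8, 3, 6].
Step 2: a = next() = 14, b = next() = 9.
Step 3: sum() of remaining [9, 8, 3, 6] = 26.
Therefore ans = 26.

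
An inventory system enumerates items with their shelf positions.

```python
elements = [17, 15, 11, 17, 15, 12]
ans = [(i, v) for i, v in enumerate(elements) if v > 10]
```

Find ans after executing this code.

Step 1: Filter enumerate([17, 15, 11, 17, 15, 12]) keeping v > 10:
  (0, 17): 17 > 10, included
  (1, 15): 15 > 10, included
  (2, 11): 11 > 10, included
  (3, 17): 17 > 10, included
  (4, 15): 15 > 10, included
  (5, 12): 12 > 10, included
Therefore ans = [(0, 17), (1, 15), (2, 11), (3, 17), (4, 15), (5, 12)].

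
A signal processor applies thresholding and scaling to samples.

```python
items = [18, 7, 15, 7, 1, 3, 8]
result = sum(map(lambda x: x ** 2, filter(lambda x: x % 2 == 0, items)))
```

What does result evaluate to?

Step 1: Filter even numbers from [18, 7, 15, 7, 1, 3, 8]: [18, 8]
Step 2: Square each: [324, 64]
Step 3: Sum = 388.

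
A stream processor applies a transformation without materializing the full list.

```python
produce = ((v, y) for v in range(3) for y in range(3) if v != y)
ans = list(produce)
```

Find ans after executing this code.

Step 1: Nested generator over range(3) x range(3) where v != y:
  (0, 0): excluded (v == y)
  (0, 1): included
  (0, 2): included
  (1, 0): included
  (1, 1): excluded (v == y)
  (1, 2): included
  (2, 0): included
  (2, 1): included
  (2, 2): excluded (v == y)
Therefore ans = [(0, 1), (0, 2), (1, 0), (1, 2), (2, 0), (2, 1)].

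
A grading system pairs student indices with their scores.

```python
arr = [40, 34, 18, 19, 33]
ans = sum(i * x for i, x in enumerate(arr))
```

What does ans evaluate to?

Step 1: Compute i * x for each (i, x) in enumerate([40, 34, 18, 19, 33]):
  i=0, x=40: 0*40 = 0
  i=1, x=34: 1*34 = 34
  i=2, x=18: 2*18 = 36
  i=3, x=19: 3*19 = 57
  i=4, x=33: 4*33 = 132
Step 2: sum = 0 + 34 + 36 + 57 + 132 = 259.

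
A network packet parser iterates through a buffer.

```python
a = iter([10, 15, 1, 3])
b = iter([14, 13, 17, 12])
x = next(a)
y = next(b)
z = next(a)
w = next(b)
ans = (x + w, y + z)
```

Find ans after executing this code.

Step 1: a iterates [10, 15, 1, 3], b iterates [14, 13, 17, 12].
Step 2: x = next(a) = 10, y = next(b) = 14.
Step 3: z = next(a) = 15, w = next(b) = 13.
Step 4: ans = (10 + 13, 14 + 15) = (23, 29).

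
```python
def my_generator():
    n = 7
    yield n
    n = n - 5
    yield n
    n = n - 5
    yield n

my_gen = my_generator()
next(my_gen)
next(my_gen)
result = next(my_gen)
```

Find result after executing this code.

Step 1: Trace through generator execution:
  Yield 1: n starts at 7, yield 7
  Yield 2: n = 7 - 5 = 2, yield 2
  Yield 3: n = 2 - 5 = -3, yield -3
Step 2: First next() gets 7, second next() gets the second value, third next() yields -3.
Therefore result = -3.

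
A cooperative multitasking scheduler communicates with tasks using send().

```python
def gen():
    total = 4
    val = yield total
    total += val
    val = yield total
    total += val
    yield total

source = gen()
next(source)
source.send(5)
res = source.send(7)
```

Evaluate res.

Step 1: next() -> yield total=4.
Step 2: send(5) -> val=5, total = 4+5 = 9, yield 9.
Step 3: send(7) -> val=7, total = 9+7 = 16, yield 16.
Therefore res = 16.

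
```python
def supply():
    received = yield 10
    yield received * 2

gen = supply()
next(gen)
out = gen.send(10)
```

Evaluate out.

Step 1: next(gen) advances to first yield, producing 10.
Step 2: send(10) resumes, received = 10.
Step 3: yield received * 2 = 10 * 2 = 20.
Therefore out = 20.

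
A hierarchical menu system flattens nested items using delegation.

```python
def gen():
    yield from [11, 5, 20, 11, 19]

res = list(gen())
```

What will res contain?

Step 1: yield from delegates to the iterable, yielding each element.
Step 2: Collected values: [11, 5, 20, 11, 19].
Therefore res = [11, 5, 20, 11, 19].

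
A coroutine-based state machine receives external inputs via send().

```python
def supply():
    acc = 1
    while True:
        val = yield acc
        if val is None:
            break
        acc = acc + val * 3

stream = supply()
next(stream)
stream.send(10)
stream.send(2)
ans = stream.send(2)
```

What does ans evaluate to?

Step 1: next() -> yield acc=1.
Step 2: send(10) -> val=10, acc = 1 + 10*3 = 31, yield 31.
Step 3: send(2) -> val=2, acc = 31 + 2*3 = 37, yield 37.
Step 4: send(2) -> val=2, acc = 37 + 2*3 = 43, yield 43.
Therefore ans = 43.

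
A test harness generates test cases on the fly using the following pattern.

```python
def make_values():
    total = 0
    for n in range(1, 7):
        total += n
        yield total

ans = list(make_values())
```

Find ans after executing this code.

Step 1: Generator accumulates running sum:
  n=1: total = 1, yield 1
  n=2: total = 3, yield 3
  n=3: total = 6, yield 6
  n=4: total = 10, yield 10
  n=5: total = 15, yield 15
  n=6: total = 21, yield 21
Therefore ans = [1, 3, 6, 10, 15, 21].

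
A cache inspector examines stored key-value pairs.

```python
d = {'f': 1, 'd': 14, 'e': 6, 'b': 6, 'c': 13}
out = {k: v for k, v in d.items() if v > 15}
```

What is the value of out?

Step 1: Filter items where value > 15:
  'f': 1 <= 15: removed
  'd': 14 <= 15: removed
  'e': 6 <= 15: removed
  'b': 6 <= 15: removed
  'c': 13 <= 15: removed
Therefore out = {}.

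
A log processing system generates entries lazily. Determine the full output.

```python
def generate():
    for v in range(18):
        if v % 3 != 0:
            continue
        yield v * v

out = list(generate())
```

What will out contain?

Step 1: Only yield v**2 when v is divisible by 3:
  v=0: 0 % 3 == 0, yield 0**2 = 0
  v=3: 3 % 3 == 0, yield 3**2 = 9
  v=6: 6 % 3 == 0, yield 6**2 = 36
  v=9: 9 % 3 == 0, yield 9**2 = 81
  v=12: 12 % 3 == 0, yield 12**2 = 144
  v=15: 15 % 3 == 0, yield 15**2 = 225
Therefore out = [0, 9, 36, 81, 144, 225].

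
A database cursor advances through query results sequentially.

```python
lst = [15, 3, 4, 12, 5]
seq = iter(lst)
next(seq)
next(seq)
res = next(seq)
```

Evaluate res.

Step 1: Create iterator over [15, 3, 4, 12, 5].
Step 2: next() consumes 15.
Step 3: next() consumes 3.
Step 4: next() returns 4.
Therefore res = 4.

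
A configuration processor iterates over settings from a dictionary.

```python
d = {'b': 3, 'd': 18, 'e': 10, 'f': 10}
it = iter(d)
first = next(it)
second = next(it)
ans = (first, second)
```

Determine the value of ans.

Step 1: iter(d) iterates over keys: ['b', 'd', 'e', 'f'].
Step 2: first = next(it) = 'b', second = next(it) = 'd'.
Therefore ans = ('b', 'd').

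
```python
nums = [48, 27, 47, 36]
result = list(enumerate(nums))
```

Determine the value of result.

Step 1: enumerate pairs each element with its index:
  (0, 48)
  (1, 27)
  (2, 47)
  (3, 36)
Therefore result = [(0, 48), (1, 27), (2, 47), (3, 36)].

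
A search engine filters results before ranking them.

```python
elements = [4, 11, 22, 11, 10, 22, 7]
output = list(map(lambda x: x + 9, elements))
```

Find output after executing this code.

Step 1: Apply lambda x: x + 9 to each element:
  4 -> 13
  11 -> 20
  22 -> 31
  11 -> 20
  10 -> 19
  22 -> 31
  7 -> 16
Therefore output = [13, 20, 31, 20, 19, 31, 16].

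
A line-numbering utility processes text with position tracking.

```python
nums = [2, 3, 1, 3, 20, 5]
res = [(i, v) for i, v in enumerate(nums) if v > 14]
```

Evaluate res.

Step 1: Filter enumerate([2, 3, 1, 3, 20, 5]) keeping v > 14:
  (0, 2): 2 <= 14, excluded
  (1, 3): 3 <= 14, excluded
  (2, 1): 1 <= 14, excluded
  (3, 3): 3 <= 14, excluded
  (4, 20): 20 > 14, included
  (5, 5): 5 <= 14, excluded
Therefore res = [(4, 20)].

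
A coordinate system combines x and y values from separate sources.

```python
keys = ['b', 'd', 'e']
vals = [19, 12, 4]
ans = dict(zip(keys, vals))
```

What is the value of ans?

Step 1: zip pairs keys with values:
  'b' -> 19
  'd' -> 12
  'e' -> 4
Therefore ans = {'b': 19, 'd': 12, 'e': 4}.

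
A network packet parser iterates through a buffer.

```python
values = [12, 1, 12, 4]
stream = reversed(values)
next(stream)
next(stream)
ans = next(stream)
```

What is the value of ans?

Step 1: reversed([12, 1, 12, 4]) gives iterator: [4, 12, 1, 12].
Step 2: First next() = 4, second next() = 12.
Step 3: Third next() = 1.
Therefore ans = 1.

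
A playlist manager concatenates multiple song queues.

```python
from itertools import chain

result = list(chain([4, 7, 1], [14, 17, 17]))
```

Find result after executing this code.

Step 1: chain() concatenates iterables: [4, 7, 1] + [14, 17, 17].
Therefore result = [4, 7, 1, 14, 17, 17].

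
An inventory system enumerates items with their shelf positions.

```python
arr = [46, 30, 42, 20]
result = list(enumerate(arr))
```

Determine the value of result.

Step 1: enumerate pairs each element with its index:
  (0, 46)
  (1, 30)
  (2, 42)
  (3, 20)
Therefore result = [(0, 46), (1, 30), (2, 42), (3, 20)].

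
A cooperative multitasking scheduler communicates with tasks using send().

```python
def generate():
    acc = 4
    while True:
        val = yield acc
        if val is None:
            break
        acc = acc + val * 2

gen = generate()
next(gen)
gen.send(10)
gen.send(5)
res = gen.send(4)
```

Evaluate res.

Step 1: next() -> yield acc=4.
Step 2: send(10) -> val=10, acc = 4 + 10*2 = 24, yield 24.
Step 3: send(5) -> val=5, acc = 24 + 5*2 = 34, yield 34.
Step 4: send(4) -> val=4, acc = 34 + 4*2 = 42, yield 42.
Therefore res = 42.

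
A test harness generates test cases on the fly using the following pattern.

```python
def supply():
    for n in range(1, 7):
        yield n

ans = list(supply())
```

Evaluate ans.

Step 1: The generator yields each value from range(1, 7).
Step 2: list() consumes all yields: [1, 2, 3, 4, 5, 6].
Therefore ans = [1, 2, 3, 4, 5, 6].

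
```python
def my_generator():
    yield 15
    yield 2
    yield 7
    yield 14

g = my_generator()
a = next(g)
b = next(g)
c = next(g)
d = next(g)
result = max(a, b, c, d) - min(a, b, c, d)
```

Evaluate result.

Step 1: Create generator and consume all values:
  a = next(g) = 15
  b = next(g) = 2
  c = next(g) = 7
  d = next(g) = 14
Step 2: max = 15, min = 2, result = 15 - 2 = 13.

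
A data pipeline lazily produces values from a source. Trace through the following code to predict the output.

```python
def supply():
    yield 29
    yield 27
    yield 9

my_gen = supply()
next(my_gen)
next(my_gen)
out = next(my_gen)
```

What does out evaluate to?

Step 1: supply() creates a generator.
Step 2: next(my_gen) yields 29 (consumed and discarded).
Step 3: next(my_gen) yields 27 (consumed and discarded).
Step 4: next(my_gen) yields 9, assigned to out.
Therefore out = 9.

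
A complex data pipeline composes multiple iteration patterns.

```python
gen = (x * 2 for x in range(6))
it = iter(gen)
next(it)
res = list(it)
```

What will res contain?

Step 1: Generator produces [0, 2, 4, 6, 8, 10].
Step 2: next(it) consumes first element (0).
Step 3: list(it) collects remaining: [2, 4, 6, 8, 10].
Therefore res = [2, 4, 6, 8, 10].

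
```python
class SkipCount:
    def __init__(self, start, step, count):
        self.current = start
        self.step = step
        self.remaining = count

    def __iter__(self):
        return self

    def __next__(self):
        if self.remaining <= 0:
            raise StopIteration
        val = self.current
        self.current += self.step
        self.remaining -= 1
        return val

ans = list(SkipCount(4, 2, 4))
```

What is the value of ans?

Step 1: SkipCount starts at 4, increments by 2, for 4 steps:
  Yield 4, then current += 2
  Yield 6, then current += 2
  Yield 8, then current += 2
  Yield 10, then current += 2
Therefore ans = [4, 6, 8, 10].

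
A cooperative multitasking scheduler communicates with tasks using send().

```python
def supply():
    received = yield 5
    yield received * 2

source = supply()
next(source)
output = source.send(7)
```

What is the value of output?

Step 1: next(source) advances to first yield, producing 5.
Step 2: send(7) resumes, received = 7.
Step 3: yield received * 2 = 7 * 2 = 14.
Therefore output = 14.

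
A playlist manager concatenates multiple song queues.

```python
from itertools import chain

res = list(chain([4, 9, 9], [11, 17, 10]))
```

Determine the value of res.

Step 1: chain() concatenates iterables: [4, 9, 9] + [11, 17, 10].
Therefore res = [4, 9, 9, 11, 17, 10].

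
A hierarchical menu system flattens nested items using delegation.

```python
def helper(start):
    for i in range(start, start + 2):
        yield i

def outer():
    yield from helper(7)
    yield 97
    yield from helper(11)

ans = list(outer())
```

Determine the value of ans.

Step 1: outer() delegates to helper(7):
  yield 7
  yield 8
Step 2: yield 97
Step 3: Delegates to helper(11):
  yield 11
  yield 12
Therefore ans = [7, 8, 97, 11, 12].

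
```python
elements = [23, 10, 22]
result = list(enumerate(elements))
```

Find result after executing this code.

Step 1: enumerate pairs each element with its index:
  (0, 23)
  (1, 10)
  (2, 22)
Therefore result = [(0, 23), (1, 10), (2, 22)].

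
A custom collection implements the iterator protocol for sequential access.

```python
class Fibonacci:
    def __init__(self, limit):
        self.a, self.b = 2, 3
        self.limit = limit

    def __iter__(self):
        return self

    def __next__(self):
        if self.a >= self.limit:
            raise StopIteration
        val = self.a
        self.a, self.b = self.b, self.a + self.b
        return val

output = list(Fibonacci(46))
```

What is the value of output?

Step 1: Fibonacci-like sequence (a=2, b=3) until >= 46:
  Yield 2, then a,b = 3,5
  Yield 3, then a,b = 5,8
  Yield 5, then a,b = 8,13
  Yield 8, then a,b = 13,21
  Yield 13, then a,b = 21,34
  Yield 21, then a,b = 34,55
  Yield 34, then a,b = 55,89
Step 2: 55 >= 46, stop.
Therefore output = [2, 3, 5, 8, 13, 21, 34].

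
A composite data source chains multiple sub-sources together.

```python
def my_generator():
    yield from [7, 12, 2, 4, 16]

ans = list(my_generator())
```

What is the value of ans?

Step 1: yield from delegates to the iterable, yielding each element.
Step 2: Collected values: [7, 12, 2, 4, 16].
Therefore ans = [7, 12, 2, 4, 16].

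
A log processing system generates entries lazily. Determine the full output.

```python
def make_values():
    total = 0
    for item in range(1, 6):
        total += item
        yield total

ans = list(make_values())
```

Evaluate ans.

Step 1: Generator accumulates running sum:
  item=1: total = 1, yield 1
  item=2: total = 3, yield 3
  item=3: total = 6, yield 6
  item=4: total = 10, yield 10
  item=5: total = 15, yield 15
Therefore ans = [1, 3, 6, 10, 15].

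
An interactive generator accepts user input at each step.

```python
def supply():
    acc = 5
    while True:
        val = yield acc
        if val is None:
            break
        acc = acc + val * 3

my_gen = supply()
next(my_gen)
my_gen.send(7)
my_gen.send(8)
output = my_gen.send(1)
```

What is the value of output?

Step 1: next() -> yield acc=5.
Step 2: send(7) -> val=7, acc = 5 + 7*3 = 26, yield 26.
Step 3: send(8) -> val=8, acc = 26 + 8*3 = 50, yield 50.
Step 4: send(1) -> val=1, acc = 50 + 1*3 = 53, yield 53.
Therefore output = 53.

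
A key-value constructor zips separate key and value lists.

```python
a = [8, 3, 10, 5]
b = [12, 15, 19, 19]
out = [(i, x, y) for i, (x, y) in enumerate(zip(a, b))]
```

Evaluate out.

Step 1: enumerate(zip(a, b)) gives index with paired elements:
  i=0: (8, 12)
  i=1: (3, 15)
  i=2: (10, 19)
  i=3: (5, 19)
Therefore out = [(0, 8, 12), (1, 3, 15), (2, 10, 19), (3, 5, 19)].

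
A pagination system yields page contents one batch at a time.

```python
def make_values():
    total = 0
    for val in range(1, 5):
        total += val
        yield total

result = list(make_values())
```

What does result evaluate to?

Step 1: Generator accumulates running sum:
  val=1: total = 1, yield 1
  val=2: total = 3, yield 3
  val=3: total = 6, yield 6
  val=4: total = 10, yield 10
Therefore result = [1, 3, 6, 10].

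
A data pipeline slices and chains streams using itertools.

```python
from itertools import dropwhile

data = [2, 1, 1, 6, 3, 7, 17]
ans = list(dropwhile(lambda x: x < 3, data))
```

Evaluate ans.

Step 1: dropwhile drops elements while < 3:
  2 < 3: dropped
  1 < 3: dropped
  1 < 3: dropped
  6: kept (dropping stopped)
Step 2: Remaining elements kept regardless of condition.
Therefore ans = [6, 3, 7, 17].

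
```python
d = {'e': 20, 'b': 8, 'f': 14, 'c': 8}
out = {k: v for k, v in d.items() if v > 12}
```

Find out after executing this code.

Step 1: Filter items where value > 12:
  'e': 20 > 12: kept
  'b': 8 <= 12: removed
  'f': 14 > 12: kept
  'c': 8 <= 12: removed
Therefore out = {'e': 20, 'f': 14}.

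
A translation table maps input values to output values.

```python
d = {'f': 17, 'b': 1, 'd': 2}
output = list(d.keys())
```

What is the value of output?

Step 1: d.keys() returns the dictionary keys in insertion order.
Therefore output = ['f', 'b', 'd'].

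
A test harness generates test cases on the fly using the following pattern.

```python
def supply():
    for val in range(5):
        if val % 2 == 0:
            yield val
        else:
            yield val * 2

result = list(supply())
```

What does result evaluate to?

Step 1: For each val in range(5), yield val if even, else val*2:
  val=0 (even): yield 0
  val=1 (odd): yield 1*2 = 2
  val=2 (even): yield 2
  val=3 (odd): yield 3*2 = 6
  val=4 (even): yield 4
Therefore result = [0, 2, 2, 6, 4].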